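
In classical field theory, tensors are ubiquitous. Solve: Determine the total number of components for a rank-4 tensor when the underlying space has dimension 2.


The number of components of a rank-r tensor in d dimensions is d^r.
Here d = 2 and r = 4.
2^4 = 16

16


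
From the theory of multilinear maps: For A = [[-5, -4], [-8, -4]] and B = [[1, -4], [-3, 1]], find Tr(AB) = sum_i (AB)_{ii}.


Tr(AB) = sum_i (AB)_{ii} where (AB)_{ii} = sum_k A_{ik} B_{ki}.
(AB)_{11} = -5*1 + -4*-3 = 7
(AB)_{22} = -8*-4 + -4*1 = 28
Tr(AB) = 7 + 28 = 35

35


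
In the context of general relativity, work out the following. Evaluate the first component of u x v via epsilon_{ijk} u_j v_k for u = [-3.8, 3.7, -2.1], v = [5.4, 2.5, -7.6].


(u x v)_1 = sum_{j,k} epsilon_{1jk} u_j v_k. Only permutations of (1,2,3) contribute; the two non-zero terms are:
eps_{123} u_2 v_3 = 1 * 3.7 * -7.6 = -28.12
eps_{132} u_3 v_2 = -1 * -2.1 * 2.5 = 5.25
(u x v)_1 = -22.87

-22.87


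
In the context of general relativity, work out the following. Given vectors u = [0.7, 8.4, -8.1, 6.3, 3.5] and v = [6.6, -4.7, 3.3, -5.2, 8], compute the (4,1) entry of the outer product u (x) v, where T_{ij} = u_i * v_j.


The outer product entry T_{ij} = u_i * v_j.
We need i=4, j=1.
u_4 = 6.3, v_1 = 6.6
T_{4,1} = 6.3 * 6.6 = 41.58

41.58


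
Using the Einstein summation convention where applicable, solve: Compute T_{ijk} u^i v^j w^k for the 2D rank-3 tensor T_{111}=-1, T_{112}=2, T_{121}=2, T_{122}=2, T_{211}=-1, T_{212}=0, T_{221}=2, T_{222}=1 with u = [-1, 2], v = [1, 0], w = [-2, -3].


S = sum over i,j,k of T_{ijk} u_i v_j w_k. Expanding all 8 terms:
T_{111}*u_1*v_1*w_1 = -1*-1*1*-2 = -2  (running total: -2)
T_{112}*u_1*v_1*w_2 = 2*-1*1*-3 = 6  (running total: 4)
T_{121}*u_1*v_2*w_1 = 2*-1*0*-2 = 0  (running total: 4)
T_{122}*u_1*v_2*w_2 = 2*-1*0*-3 = 0  (running total: 4)
T_{211}*u_2*v_1*w_1 = -1*2*1*-2 = 4  (running total: 8)
T_{212}*u_2*v_1*w_2 = 0*2*1*-3 = 0  (running total: 8)
T_{221}*u_2*v_2*w_1 = 2*2*0*-2 = 0  (running total: 8)
T_{222}*u_2*v_2*w_2 = 1*2*0*-3 = 0  (running total: 8)
S = 8

8


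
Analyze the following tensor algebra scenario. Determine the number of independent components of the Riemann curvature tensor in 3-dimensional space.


The Riemann tensor in d dimensions has d^2(d^2 - 1)/12 independent components.
d = 3, so d^2 = 9
d^2 - 1 = 8
d^2(d^2 - 1) = 9 * 8 = 72
Divide by 12: 72 / 12 = 6

6


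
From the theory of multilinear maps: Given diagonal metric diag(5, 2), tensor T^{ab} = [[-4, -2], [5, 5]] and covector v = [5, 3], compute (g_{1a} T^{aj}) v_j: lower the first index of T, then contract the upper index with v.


Step 1: lower the first index. For a diagonal metric, g_{ia} T^{aj} = g_{ii} T^{ij} (no sum on i).
g_{11} = 5
S_1{}^1 = 5 * T^{11} = 5 * -4 = -20
S_1{}^2 = 5 * T^{12} = 5 * -2 = -10
Step 2: contract S_1{}^j with v_j.
S_1{}^1 * v_1 = -20 * 5 = -100
S_1{}^2 * v_2 = -10 * 3 = -30
Result = -100 + -30 = -130

-130


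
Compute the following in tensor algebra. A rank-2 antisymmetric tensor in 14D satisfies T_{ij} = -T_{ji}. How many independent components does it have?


An antisymmetric rank-2 tensor satisfies A_{ij} = -A_{ji}, so diagonal entries are zero.
The independent components are the upper-triangular entries: C(n, 2) = n(n-1)/2.
n = 14
C(14, 2) = 14 * 13 / 2 = 182 / 2 = 91

91


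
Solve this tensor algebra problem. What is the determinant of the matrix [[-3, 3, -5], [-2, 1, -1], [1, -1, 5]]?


Expanding along the first row, det(A) = a11*M_11 - a12*M_12 + a13*M_13, where M_1j is the (1,j) minor.
Minor M_11 = 1*5 - -1*-1 = 4
Minor M_12 = -2*5 - -1*1 = -9
Minor M_13 = -2*-1 - 1*1 = 1
det = -3*(4) - 3*(-9) + -5*(1)
    = -12 - -27 + -5
    = 10

10


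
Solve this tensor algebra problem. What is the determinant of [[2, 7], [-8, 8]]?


For a 2x2 matrix [[a, b], [c, d]], det = a*d - b*c.
a = 2, b = 7, c = -8, d = 8
a*d = 2 * 8 = 16
b*c = 7 * -8 = -56
det = 16 - -56 = 72

72


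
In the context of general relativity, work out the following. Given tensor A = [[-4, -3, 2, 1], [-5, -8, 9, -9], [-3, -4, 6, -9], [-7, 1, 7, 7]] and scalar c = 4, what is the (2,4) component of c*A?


Scalar multiplication: (cA)_{ij} = c * A_{ij}.
c = 4
A_{24} = -9
(cA)_{24} = 4 * -9 = -36

-36


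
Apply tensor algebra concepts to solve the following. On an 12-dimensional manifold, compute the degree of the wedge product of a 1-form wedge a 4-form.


The degree of a wedge product is the sum of the degrees of the individual forms.
Degrees: 1, 4
Total degree = 1 + 4 = 5

5


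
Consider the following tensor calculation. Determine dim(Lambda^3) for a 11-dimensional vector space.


The dimension of the space of p-forms on an n-dimensional space is C(n, p).
n = 11, p = 3
C(11, 3) = 11! / (3! * 8!) = 165

165


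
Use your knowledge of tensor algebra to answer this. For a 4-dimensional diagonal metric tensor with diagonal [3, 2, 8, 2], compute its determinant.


For a diagonal metric, the determinant is the product of diagonal entries.
Diagonal entries: 3, 2, 8, 2
det(g) = 3 * 2 * 8 * 2 = 96

96


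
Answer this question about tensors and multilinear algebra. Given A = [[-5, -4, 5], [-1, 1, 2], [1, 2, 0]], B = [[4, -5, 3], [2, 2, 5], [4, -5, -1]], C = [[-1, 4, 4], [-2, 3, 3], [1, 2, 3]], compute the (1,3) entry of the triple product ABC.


(ABC)_{13} = sum_m (AB)_{1m} C_{m3}. First compute row 1 of AB.
(AB)_{11} = -5*4 + -4*2 + 5*4 = -8
(AB)_{12} = -5*-5 + -4*2 + 5*-5 = -8
(AB)_{13} = -5*3 + -4*5 + 5*-1 = -40
Now contract with column 3 of C:
(AB)_{11} * C_{13} = -8 * 4 = -32
(AB)_{12} * C_{23} = -8 * 3 = -24
(AB)_{13} * C_{33} = -40 * 3 = -120
(ABC)_{13} = -32 + -24 + -120 = -176

-176


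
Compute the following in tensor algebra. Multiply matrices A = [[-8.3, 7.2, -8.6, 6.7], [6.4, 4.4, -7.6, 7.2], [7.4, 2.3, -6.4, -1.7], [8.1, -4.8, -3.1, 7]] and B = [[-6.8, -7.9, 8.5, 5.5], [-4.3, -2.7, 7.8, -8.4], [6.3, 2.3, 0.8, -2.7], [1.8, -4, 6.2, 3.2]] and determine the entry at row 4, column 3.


(AB)_{ij} = sum_k A_{ik} B_{kj}.
For i=4, j=3:
A_{41} * B_{13} = 8.1 * 8.5 = 68.85
A_{42} * B_{23} = -4.8 * 7.8 = -37.44
A_{43} * B_{33} = -3.1 * 0.8 = -2.48
A_{44} * B_{43} = 7 * 6.2 = 43.4
Sum = 68.85 + -37.44 + -2.48 + 43.4 = 72.33

72.33


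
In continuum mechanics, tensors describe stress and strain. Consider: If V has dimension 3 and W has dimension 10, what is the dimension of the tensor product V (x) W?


The dimension of a tensor product is the product of dimensions.
dim(V) = 3, dim(W) = 10
dim(V (x) W) = 3 * 10 = 30

30


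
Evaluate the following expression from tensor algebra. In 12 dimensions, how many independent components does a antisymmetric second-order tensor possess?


A antisymmetric rank-2 tensor in d dimensions has d(d-1)/2 independent components.
d = 12
d(d-1)/2 = 12 * 11 / 2 = 132 / 2 = 66

66


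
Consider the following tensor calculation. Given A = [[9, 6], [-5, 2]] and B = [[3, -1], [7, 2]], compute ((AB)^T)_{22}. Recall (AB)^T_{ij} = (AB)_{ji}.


(AB)^T_{ij} = (AB)_{ji} = sum_k A_{jk} B_{ki}.
For i=2, j=2 we need (AB)_{22}:
A_{21} * B_{12} = -5 * -1 = 5
A_{22} * B_{22} = 2 * 2 = 4
Sum = 5 + 4 = 9

9


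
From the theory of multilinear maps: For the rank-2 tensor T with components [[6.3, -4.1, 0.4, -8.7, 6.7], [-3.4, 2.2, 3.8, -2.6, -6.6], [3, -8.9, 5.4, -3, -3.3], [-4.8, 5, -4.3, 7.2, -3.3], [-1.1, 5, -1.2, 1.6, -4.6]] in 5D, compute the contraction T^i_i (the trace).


The contraction (trace) of a rank-2 tensor is the sum of its diagonal elements.
Diagonal entries: A[1,1] = 6.3, A[2,2] = 2.2, A[3,3] = 5.4, A[4,4] = 7.2, A[5,5] = -4.6
Tr(A) = 6.3 + 2.2 + 5.4 + 7.2 + -4.6 = 16.5

16.5


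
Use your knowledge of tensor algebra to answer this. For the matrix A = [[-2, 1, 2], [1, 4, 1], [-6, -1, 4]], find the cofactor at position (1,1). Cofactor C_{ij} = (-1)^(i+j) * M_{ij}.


To find cofactor C_{11}, delete row 1 and column 1.
The resulting 2x2 submatrix is: [[4, 1], [-1, 4]]
Minor M_{11} = 4*4 - 1*-1
  = 16 - -1 = 17
Sign = (-1)^(1+1) = (-1)^2 = 1
Cofactor C_{11} = 1 * 17 = 17

17


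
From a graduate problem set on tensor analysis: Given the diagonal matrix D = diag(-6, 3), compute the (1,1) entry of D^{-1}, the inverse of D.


For a diagonal matrix, the inverse has entries (D^{-1})_{ii} = 1/d_{ii}.
The diagonal entries are: d_{11} = -6, d_{22} = 3
We need (D^{-1})_{11} = 1/d_{11} = 1/-6 = -1/6

-1/6


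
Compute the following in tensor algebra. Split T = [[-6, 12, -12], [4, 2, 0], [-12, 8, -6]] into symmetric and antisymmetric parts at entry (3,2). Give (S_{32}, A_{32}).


T_{32} = 8
T_{23} = 0
S_{32} = (8 + 0)/2 = 8/2 = 4
A_{32} = (8 - 0)/2 = 8/2 = 4
Check: S + A = 4 + 4 = 8 = T_{32}.

(4, 4)


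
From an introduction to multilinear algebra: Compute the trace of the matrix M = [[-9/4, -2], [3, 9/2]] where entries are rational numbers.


The trace is the sum of diagonal entries.
Diagonal: M[1,1] = -9/4, M[2,2] = 9/2
Tr(M) = -9/4 + 9/2
Computing step by step:
After adding M[1,1]: -9/4
After adding M[2,2]: 9/4
Tr(M) = 9/4

9/4


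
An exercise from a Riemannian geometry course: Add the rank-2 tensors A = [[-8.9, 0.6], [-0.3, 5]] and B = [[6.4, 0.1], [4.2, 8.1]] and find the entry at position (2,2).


Tensor addition is component-wise: (A + B)_{ij} = A_{ij} + B_{ij}.
A_{22} = 5
B_{22} = 8.1
(A + B)_{22} = 5 + 8.1 = 13.1

13.1


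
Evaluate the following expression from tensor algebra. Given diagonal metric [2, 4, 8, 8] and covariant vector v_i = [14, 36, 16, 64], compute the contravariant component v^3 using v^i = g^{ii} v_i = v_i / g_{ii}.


To raise an index with a diagonal metric: v^i = v_i / g_{ii}.
For index 3: v_3 = 16, g_{33} = 8
v^3 = 16 / 8 = 2

2


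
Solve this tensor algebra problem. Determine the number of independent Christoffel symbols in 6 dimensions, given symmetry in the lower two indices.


Christoffel symbols Gamma^k_{ij} are symmetric in i,j, so there are d * d(d+1)/2 independent symbols.
d = 6
d(d+1)/2 = 6 * 7 / 2 = 21
Total = 6 * 21 = 126

126


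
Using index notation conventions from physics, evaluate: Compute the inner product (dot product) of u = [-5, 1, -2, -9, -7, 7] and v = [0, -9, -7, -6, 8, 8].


The inner product u . v = sum of u_i * v_i.
Term-by-term: -5 * 0, 1 * -9, -2 * -7, -9 * -6, -7 * 8, 7 * 8
Products: 0, -9, 14, 54, -56, 56
Sum = 0 + -9 + 14 + 54 + -56 + 56 = 59

59


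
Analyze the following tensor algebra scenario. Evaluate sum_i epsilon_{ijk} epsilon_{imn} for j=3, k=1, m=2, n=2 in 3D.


Using the identity: epsilon_{ijk} epsilon_{imn} = delta_{jm} delta_{kn} - delta_{jn} delta_{km}.
delta_{32} = 0
delta_{12} = 0
delta_{32} = 0
delta_{12} = 0
Result = 0 * 0 - 0 * 0 = 0 - 0 = 0

0


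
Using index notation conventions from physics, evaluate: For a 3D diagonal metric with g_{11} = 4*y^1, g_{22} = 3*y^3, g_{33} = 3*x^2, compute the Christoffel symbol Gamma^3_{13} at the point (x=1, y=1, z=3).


For a diagonal metric, Gamma^k_{ij} = (1/2) g^{kk} (dg_{ik}/dx_j + dg_{jk}/dx_i - dg_{ij}/dx_k).
The metric is diagonal, so g_{ab} = 0 for a != b.
At the given point: g_{11} = 4, g_{22} = 3, g_{33} = 3
g^{33} = 1/3
dg_{13}/dx_3 = 0 (off-diagonal)
dg_{33}/dx_1 = dg_{33}/dx_1 = 6
dg_{13}/dx_3 = 0 (off-diagonal)
Numerator = 0 + 6 - 0 = 6
Gamma^3_{13} = 6 / (2 * 3) = 1

1


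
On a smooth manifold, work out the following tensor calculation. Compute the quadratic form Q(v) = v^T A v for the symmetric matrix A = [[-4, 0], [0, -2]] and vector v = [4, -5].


First compute Av:
(Av)_1 = -4*4 + 0*-5 = -16
(Av)_2 = 0*4 + -2*-5 = 10
Av = [-16, 10]
Then v^T (Av) = 4*-16 + -5*10
= -64 + -50 = -114

-114


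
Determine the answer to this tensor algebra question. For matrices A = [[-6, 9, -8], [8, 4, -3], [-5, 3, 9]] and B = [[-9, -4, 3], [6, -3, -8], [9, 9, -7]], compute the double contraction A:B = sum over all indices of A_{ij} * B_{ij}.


A:B = sum over all i,j of A_{ij} * B_{ij}.
Row 1: -6*-9=54, 9*-4=-36, -8*3=-24 => row sum = -6
Row 2: 8*6=48, 4*-3=-12, -3*-8=24 => row sum = 60
Row 3: -5*9=-45, 3*9=27, 9*-7=-63 => row sum = -81
Total = -6 + 60 + -81 = -27

-27


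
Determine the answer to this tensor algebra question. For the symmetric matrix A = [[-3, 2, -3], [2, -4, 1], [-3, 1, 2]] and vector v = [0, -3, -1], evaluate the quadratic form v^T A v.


First compute Av:
(Av)_1 = -3*0 + 2*-3 + -3*-1 = -3
(Av)_2 = 2*0 + -4*-3 + 1*-1 = 11
(Av)_3 = -3*0 + 1*-3 + 2*-1 = -5
Av = [-3, 11, -5]
Then v^T (Av) = 0*-3 + -3*11 + -1*-5
= 0 + -33 + 5 = -28

-28


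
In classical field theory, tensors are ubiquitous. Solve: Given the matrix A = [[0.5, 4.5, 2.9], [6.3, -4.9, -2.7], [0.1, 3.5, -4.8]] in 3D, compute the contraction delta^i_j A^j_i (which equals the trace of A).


The contraction (trace) of a rank-2 tensor is the sum of its diagonal elements.
Diagonal entries: A[1,1] = 0.5, A[2,2] = -4.9, A[3,3] = -4.8
Tr(A) = 0.5 + -4.9 + -4.8 = -9.2

-9.2


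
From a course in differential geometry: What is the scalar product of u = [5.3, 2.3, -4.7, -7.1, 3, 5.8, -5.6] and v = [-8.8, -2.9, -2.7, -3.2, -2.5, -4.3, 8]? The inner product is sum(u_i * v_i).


The inner product u . v = sum of u_i * v_i.
Term-by-term: 5.3 * -8.8, 2.3 * -2.9, -4.7 * -2.7, -7.1 * -3.2, 3 * -2.5, 5.8 * -4.3, -5.6 * 8
Products: -46.64, -6.67, 12.69, 22.72, -7.5, -24.94, -44.8
Sum = -46.64 + -6.67 + 12.69 + 22.72 + -7.5 + -24.94 + -44.8 = -95.14

-95.14


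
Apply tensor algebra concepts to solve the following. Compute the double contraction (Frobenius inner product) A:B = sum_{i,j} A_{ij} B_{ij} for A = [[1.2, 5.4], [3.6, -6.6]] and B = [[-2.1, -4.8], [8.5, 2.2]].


A:B = sum over all i,j of A_{ij} * B_{ij}.
Row 1: 1.2*-2.1=-2.52, 5.4*-4.8=-25.92 => row sum = -28.44
Row 2: 3.6*8.5=30.6, -6.6*2.2=-14.52 => row sum = 16.08
Total = -28.44 + 16.08 = -12.36

-12.36


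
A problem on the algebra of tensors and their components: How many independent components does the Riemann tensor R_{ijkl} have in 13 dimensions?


The Riemann tensor in d dimensions has d^2(d^2 - 1)/12 independent components.
d = 13, so d^2 = 169
d^2 - 1 = 168
d^2(d^2 - 1) = 169 * 168 = 28392
Divide by 12: 28392 / 12 = 2366

2366


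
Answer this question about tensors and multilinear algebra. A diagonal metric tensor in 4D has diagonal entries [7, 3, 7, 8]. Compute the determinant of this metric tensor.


For a diagonal metric, the determinant is the product of diagonal entries.
Diagonal entries: 7, 3, 7, 8
det(g) = 7 * 3 * 7 * 8 = 1176

1176


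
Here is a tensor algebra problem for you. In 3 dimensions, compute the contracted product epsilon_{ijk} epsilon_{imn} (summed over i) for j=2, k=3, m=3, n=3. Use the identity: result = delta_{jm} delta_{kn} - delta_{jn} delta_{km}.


Using the identity: epsilon_{ijk} epsilon_{imn} = delta_{jm} delta_{kn} - delta_{jn} delta_{km}.
delta_{23} = 0
delta_{33} = 1
delta_{23} = 0
delta_{33} = 1
Result = 0 * 1 - 0 * 1 = 0 - 0 = 0

0


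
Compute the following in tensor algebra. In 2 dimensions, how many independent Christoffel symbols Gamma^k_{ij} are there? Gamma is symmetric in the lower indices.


Christoffel symbols Gamma^k_{ij} are symmetric in i,j, so there are d * d(d+1)/2 independent symbols.
d = 2
d(d+1)/2 = 2 * 3 / 2 = 3
Total = 2 * 3 = 6

6


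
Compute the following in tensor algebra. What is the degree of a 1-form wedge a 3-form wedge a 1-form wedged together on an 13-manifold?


The degree of a wedge product is the sum of the degrees of the individual forms.
Degrees: 1, 3, 1
Total degree = 1 + 3 + 1 = 5

5


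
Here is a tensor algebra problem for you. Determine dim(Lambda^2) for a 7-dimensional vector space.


The dimension of the space of p-forms on an n-dimensional space is C(n, p).
n = 7, p = 2
C(7, 2) = 7! / (2! * 5!) = 21

21


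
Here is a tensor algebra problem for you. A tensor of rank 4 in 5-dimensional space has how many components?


The number of components of a rank-r tensor in d dimensions is d^r.
Here d = 5 and r = 4.
5^4 = 625

625


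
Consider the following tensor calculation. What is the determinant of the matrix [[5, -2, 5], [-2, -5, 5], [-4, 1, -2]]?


Expanding along the first row, det(A) = a11*M_11 - a12*M_12 + a13*M_13, where M_1j is the (1,j) minor.
Minor M_11 = -5*-2 - 5*1 = 5
Minor M_12 = -2*-2 - 5*-4 = 24
Minor M_13 = -2*1 - -5*-4 = -22
det = 5*(5) - -2*(24) + 5*(-22)
    = 25 - -48 + -110
    = -37

-37


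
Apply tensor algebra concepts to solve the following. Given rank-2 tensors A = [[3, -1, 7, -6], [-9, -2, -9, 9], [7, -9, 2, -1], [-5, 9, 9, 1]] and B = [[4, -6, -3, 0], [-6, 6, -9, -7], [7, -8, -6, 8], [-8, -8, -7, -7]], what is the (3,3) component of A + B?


Tensor addition is component-wise: (A + B)_{ij} = A_{ij} + B_{ij}.
A_{33} = 2
B_{33} = -6
(A + B)_{33} = 2 + -6 = -4

-4


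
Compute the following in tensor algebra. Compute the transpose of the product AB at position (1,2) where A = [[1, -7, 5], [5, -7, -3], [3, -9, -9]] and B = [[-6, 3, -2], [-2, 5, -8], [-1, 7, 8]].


(AB)^T_{ij} = (AB)_{ji} = sum_k A_{jk} B_{ki}.
For i=1, j=2 we need (AB)_{21}:
A_{21} * B_{11} = 5 * -6 = -30
A_{22} * B_{21} = -7 * -2 = 14
A_{23} * B_{31} = -3 * -1 = 3
Sum = -30 + 14 + 3 = -13

-13


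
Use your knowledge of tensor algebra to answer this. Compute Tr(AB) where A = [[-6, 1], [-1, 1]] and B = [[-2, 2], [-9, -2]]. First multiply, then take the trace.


Tr(AB) = sum_i (AB)_{ii} where (AB)_{ii} = sum_k A_{ik} B_{ki}.
(AB)_{11} = -6*-2 + 1*-9 = 3
(AB)_{22} = -1*2 + 1*-2 = -4
Tr(AB) = 3 + -4 = -1

-1


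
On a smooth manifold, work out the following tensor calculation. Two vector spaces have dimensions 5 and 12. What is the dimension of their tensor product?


The dimension of a tensor product is the product of dimensions.
dim(V) = 5, dim(W) = 12
dim(V (x) W) = 5 * 12 = 60

60


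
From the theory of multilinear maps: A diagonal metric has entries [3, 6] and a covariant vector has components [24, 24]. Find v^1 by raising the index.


To raise an index with a diagonal metric: v^i = v_i / g_{ii}.
For index 1: v_1 = 24, g_{11} = 3
v^1 = 24 / 3 = 8

8


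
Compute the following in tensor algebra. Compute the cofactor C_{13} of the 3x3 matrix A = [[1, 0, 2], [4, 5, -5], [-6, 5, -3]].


To find cofactor C_{13}, delete row 1 and column 3.
The resulting 2x2 submatrix is: [[4, 5], [-6, 5]]
Minor M_{13} = 4*5 - 5*-6
  = 20 - -30 = 50
Sign = (-1)^(1+3) = (-1)^4 = 1
Cofactor C_{13} = 1 * 50 = 50

50


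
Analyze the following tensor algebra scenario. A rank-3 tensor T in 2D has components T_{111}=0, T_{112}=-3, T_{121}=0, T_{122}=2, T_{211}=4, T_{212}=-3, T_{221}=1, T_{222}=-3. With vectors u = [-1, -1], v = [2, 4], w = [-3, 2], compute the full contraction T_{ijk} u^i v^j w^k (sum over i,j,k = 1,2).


S = sum over i,j,k of T_{ijk} u_i v_j w_k. Expanding all 8 terms:
T_{111}*u_1*v_1*w_1 = 0*-1*2*-3 = 0  (running total: 0)
T_{112}*u_1*v_1*w_2 = -3*-1*2*2 = 12  (running total: 12)
T_{121}*u_1*v_2*w_1 = 0*-1*4*-3 = 0  (running total: 12)
T_{122}*u_1*v_2*w_2 = 2*-1*4*2 = -16  (running total: -4)
T_{211}*u_2*v_1*w_1 = 4*-1*2*-3 = 24  (running total: 20)
T_{212}*u_2*v_1*w_2 = -3*-1*2*2 = 12  (running total: 32)
T_{221}*u_2*v_2*w_1 = 1*-1*4*-3 = 12  (running total: 44)
T_{222}*u_2*v_2*w_2 = -3*-1*4*2 = 24  (running total: 68)
S = 68

68


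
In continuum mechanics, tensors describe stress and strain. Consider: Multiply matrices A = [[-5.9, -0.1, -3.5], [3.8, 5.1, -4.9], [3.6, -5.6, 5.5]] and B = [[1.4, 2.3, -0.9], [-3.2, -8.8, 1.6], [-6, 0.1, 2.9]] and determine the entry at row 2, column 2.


(AB)_{ij} = sum_k A_{ik} B_{kj}.
For i=2, j=2:
A_{21} * B_{12} = 3.8 * 2.3 = 8.74
A_{22} * B_{22} = 5.1 * -8.8 = -44.88
A_{23} * B_{32} = -4.9 * 0.1 = -0.49
Sum = 8.74 + -44.88 + -0.49 = -36.63

-36.63


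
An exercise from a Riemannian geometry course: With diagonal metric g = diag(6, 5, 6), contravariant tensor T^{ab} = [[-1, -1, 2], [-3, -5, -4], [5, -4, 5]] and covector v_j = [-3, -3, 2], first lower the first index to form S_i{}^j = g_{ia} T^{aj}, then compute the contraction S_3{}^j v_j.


Step 1: lower the first index. For a diagonal metric, g_{ia} T^{aj} = g_{ii} T^{ij} (no sum on i).
g_{33} = 6
S_3{}^1 = 6 * T^{31} = 6 * 5 = 30
S_3{}^2 = 6 * T^{32} = 6 * -4 = -24
S_3{}^3 = 6 * T^{33} = 6 * 5 = 30
Step 2: contract S_3{}^j with v_j.
S_3{}^1 * v_1 = 30 * -3 = -90
S_3{}^2 * v_2 = -24 * -3 = 72
S_3{}^3 * v_3 = 30 * 2 = 60
Result = -90 + 72 + 60 = 42

42


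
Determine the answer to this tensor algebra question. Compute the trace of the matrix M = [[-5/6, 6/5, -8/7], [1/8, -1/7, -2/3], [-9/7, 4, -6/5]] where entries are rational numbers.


The trace is the sum of diagonal entries.
Diagonal: M[1,1] = -5/6, M[2,2] = -1/7, M[3,3] = -6/5
Tr(M) = -5/6 + -1/7 + -6/5
Computing step by step:
After adding M[1,1]: -5/6
After adding M[2,2]: -41/42
After adding M[3,3]: -457/210
Tr(M) = -457/210

-457/210


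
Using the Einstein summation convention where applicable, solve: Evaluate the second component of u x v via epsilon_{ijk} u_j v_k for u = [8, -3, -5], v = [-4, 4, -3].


(u x v)_2 = sum_{j,k} epsilon_{2jk} u_j v_k. Only permutations of (1,2,3) contribute; the two non-zero terms are:
eps_{213} u_1 v_3 = -1 * 8 * -3 = 24
eps_{231} u_3 v_1 = 1 * -5 * -4 = 20
(u x v)_2 = 44

44


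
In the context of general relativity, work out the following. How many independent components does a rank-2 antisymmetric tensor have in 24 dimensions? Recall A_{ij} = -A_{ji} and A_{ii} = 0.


An antisymmetric rank-2 tensor satisfies A_{ij} = -A_{ji}, so diagonal entries are zero.
The independent components are the upper-triangular entries: C(n, 2) = n(n-1)/2.
n = 24
C(24, 2) = 24 * 23 / 2 = 552 / 2 = 276

276


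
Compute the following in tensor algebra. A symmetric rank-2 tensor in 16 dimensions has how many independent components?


A symmetric rank-2 tensor in d dimensions has d(d+1)/2 independent components.
d = 16
d(d+1)/2 = 16 * 17 / 2 = 272 / 2 = 136

136


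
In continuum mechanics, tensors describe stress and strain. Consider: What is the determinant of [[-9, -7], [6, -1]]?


For a 2x2 matrix [[a, b], [c, d]], det = a*d - b*c.
a = -9, b = -7, c = 6, d = -1
a*d = -9 * -1 = 9
b*c = -7 * 6 = -42
det = 9 - -42 = 51

51


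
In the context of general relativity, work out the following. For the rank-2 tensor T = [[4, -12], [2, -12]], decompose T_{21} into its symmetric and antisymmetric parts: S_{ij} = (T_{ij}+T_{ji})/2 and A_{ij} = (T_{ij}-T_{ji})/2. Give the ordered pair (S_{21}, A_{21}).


T_{21} = 2
T_{12} = -12
S_{21} = (2 + -12)/2 = -10/2 = -5
A_{21} = (2 - -12)/2 = 14/2 = 7
Check: S + A = -5 + 7 = 2 = T_{21}.

(-5, 7)


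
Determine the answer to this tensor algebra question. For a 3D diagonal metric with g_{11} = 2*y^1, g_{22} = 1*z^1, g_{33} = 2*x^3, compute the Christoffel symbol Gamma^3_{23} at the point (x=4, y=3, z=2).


For a diagonal metric, Gamma^k_{ij} = (1/2) g^{kk} (dg_{ik}/dx_j + dg_{jk}/dx_i - dg_{ij}/dx_k).
The metric is diagonal, so g_{ab} = 0 for a != b.
At the given point: g_{11} = 6, g_{22} = 2, g_{33} = 128
g^{33} = 1/128
dg_{23}/dx_3 = 0 (off-diagonal)
dg_{33}/dx_2 = dg_{33}/dx_2 = 0
dg_{23}/dx_3 = 0 (off-diagonal)
Numerator = 0 + 0 - 0 = 0
Gamma^3_{23} = 0 / (2 * 128) = 0

0


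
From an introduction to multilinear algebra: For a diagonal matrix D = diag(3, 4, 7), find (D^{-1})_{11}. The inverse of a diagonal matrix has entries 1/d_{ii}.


For a diagonal matrix, the inverse has entries (D^{-1})_{ii} = 1/d_{ii}.
The diagonal entries are: d_{11} = 3, d_{22} = 4, d_{33} = 7
We need (D^{-1})_{11} = 1/d_{11} = 1/3 = 1/3

1/3


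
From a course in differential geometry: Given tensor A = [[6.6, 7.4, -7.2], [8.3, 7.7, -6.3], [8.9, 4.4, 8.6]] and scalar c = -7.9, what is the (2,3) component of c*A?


Scalar multiplication: (cA)_{ij} = c * A_{ij}.
c = -7.9
A_{23} = -6.3
(cA)_{23} = -7.9 * -6.3 = 49.77

49.77


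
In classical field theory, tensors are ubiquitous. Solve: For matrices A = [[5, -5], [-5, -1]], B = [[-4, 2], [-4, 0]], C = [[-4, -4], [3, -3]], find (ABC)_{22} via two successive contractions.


(ABC)_{22} = sum_m (AB)_{2m} C_{m2}. First compute row 2 of AB.
(AB)_{21} = -5*-4 + -1*-4 = 24
(AB)_{22} = -5*2 + -1*0 = -10
Now contract with column 2 of C:
(AB)_{21} * C_{12} = 24 * -4 = -96
(AB)_{22} * C_{22} = -10 * -3 = 30
(ABC)_{22} = -96 + 30 = -66

-66


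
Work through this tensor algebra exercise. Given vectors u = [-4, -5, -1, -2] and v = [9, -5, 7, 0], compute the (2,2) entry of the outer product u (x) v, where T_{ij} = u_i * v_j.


The outer product entry T_{ij} = u_i * v_j.
We need i=2, j=2.
u_2 = -5, v_2 = -5
T_{2,2} = -5 * -5 = 25

25


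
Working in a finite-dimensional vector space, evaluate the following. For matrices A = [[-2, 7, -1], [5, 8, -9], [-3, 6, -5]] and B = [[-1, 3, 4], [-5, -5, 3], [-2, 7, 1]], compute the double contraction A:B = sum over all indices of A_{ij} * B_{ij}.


A:B = sum over all i,j of A_{ij} * B_{ij}.
Row 1: -2*-1=2, 7*3=21, -1*4=-4 => row sum = 19
Row 2: 5*-5=-25, 8*-5=-40, -9*3=-27 => row sum = -92
Row 3: -3*-2=6, 6*7=42, -5*1=-5 => row sum = 43
Total = 19 + -92 + 43 = -30

-30


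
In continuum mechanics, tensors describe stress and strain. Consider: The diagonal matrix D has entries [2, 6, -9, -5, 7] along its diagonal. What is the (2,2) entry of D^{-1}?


For a diagonal matrix, the inverse has entries (D^{-1})_{ii} = 1/d_{ii}.
The diagonal entries are: d_{11} = 2, d_{22} = 6, d_{33} = -9, d_{44} = -5, d_{55} = 7
We need (D^{-1})_{22} = 1/d_{22} = 1/6 = 1/6

1/6


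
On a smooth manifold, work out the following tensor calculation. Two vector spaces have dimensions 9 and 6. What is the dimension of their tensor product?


The dimension of a tensor product is the product of dimensions.
dim(V) = 9, dim(W) = 6
dim(V (x) W) = 9 * 6 = 54

54


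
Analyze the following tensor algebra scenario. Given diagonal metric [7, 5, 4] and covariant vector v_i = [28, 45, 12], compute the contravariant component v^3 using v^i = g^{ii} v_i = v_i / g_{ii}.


To raise an index with a diagonal metric: v^i = v_i / g_{ii}.
For index 3: v_3 = 12, g_{33} = 4
v^3 = 12 / 4 = 3

3


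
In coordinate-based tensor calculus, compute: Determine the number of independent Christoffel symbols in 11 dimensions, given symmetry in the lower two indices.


Christoffel symbols Gamma^k_{ij} are symmetric in i,j, so there are d * d(d+1)/2 independent symbols.
d = 11
d(d+1)/2 = 11 * 12 / 2 = 66
Total = 11 * 66 = 726

726


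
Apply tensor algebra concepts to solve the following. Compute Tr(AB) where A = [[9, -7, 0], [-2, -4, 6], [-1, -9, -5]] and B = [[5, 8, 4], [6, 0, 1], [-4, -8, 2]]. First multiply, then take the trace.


Tr(AB) = sum_i (AB)_{ii} where (AB)_{ii} = sum_k A_{ik} B_{ki}.
(AB)_{11} = 9*5 + -7*6 + 0*-4 = 3
(AB)_{22} = -2*8 + -4*0 + 6*-8 = -64
(AB)_{33} = -1*4 + -9*1 + -5*2 = -23
Tr(AB) = 3 + -64 + -23 = -84

-84


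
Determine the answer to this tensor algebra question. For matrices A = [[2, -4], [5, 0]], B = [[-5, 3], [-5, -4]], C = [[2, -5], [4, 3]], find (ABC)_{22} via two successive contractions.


(ABC)_{22} = sum_m (AB)_{2m} C_{m2}. First compute row 2 of AB.
(AB)_{21} = 5*-5 + 0*-5 = -25
(AB)_{22} = 5*3 + 0*-4 = 15
Now contract with column 2 of C:
(AB)_{21} * C_{12} = -25 * -5 = 125
(AB)_{22} * C_{22} = 15 * 3 = 45
(ABC)_{22} = 125 + 45 = 170

170


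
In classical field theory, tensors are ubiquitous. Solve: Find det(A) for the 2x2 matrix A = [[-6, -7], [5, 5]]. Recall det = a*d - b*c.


For a 2x2 matrix [[a, b], [c, d]], det = a*d - b*c.
a = -6, b = -7, c = 5, d = 5
a*d = -6 * 5 = -30
b*c = -7 * 5 = -35
det = -30 - -35 = 5

5


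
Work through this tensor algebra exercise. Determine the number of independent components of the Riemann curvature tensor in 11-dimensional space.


The Riemann tensor in d dimensions has d^2(d^2 - 1)/12 independent components.
d = 11, so d^2 = 121
d^2 - 1 = 120
d^2(d^2 - 1) = 121 * 120 = 14520
Divide by 12: 14520 / 12 = 1210

1210


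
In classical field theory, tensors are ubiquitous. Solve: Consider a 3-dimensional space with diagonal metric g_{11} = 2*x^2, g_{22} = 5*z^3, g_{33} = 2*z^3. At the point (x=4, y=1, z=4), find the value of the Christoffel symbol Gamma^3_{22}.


For a diagonal metric, Gamma^k_{ij} = (1/2) g^{kk} (dg_{ik}/dx_j + dg_{jk}/dx_i - dg_{ij}/dx_k).
The metric is diagonal, so g_{ab} = 0 for a != b.
At the given point: g_{11} = 32, g_{22} = 320, g_{33} = 128
g^{33} = 1/128
dg_{23}/dx_2 = 0 (off-diagonal)
dg_{23}/dx_2 = 0 (off-diagonal)
dg_{22}/dx_3 = dg_{22}/dx_3 = 240
Numerator = 0 + 0 - 240 = -240
Gamma^3_{22} = -240 / (2 * 128) = -15/16

-15/16


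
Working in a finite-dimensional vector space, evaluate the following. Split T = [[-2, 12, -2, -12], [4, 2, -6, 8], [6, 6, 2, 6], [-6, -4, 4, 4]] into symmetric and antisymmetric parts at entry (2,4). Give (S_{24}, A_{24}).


T_{24} = 8
T_{42} = -4
S_{24} = (8 + -4)/2 = 4/2 = 2
A_{24} = (8 - -4)/2 = 12/2 = 6
Check: S + A = 2 + 6 = 8 = T_{24}.

(2, 6)


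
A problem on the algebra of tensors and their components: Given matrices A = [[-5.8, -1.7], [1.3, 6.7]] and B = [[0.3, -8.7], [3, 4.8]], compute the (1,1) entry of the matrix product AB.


(AB)_{ij} = sum_k A_{ik} B_{kj}.
For i=1, j=1:
A_{11} * B_{11} = -5.8 * 0.3 = -1.74
A_{12} * B_{21} = -1.7 * 3 = -5.1
Sum = -1.74 + -5.1 = -6.84

-6.84


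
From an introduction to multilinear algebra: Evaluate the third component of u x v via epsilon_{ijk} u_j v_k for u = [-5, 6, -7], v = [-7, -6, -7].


(u x v)_3 = sum_{j,k} epsilon_{3jk} u_j v_k. Only permutations of (1,2,3) contribute; the two non-zero terms are:
eps_{312} u_1 v_2 = 1 * -5 * -6 = 30
eps_{321} u_2 v_1 = -1 * 6 * -7 = 42
(u x v)_3 = 72

72


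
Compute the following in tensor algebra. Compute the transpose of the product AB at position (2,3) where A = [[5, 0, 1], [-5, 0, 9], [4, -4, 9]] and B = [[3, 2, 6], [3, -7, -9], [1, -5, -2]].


(AB)^T_{ij} = (AB)_{ji} = sum_k A_{jk} B_{ki}.
For i=2, j=3 we need (AB)_{32}:
A_{31} * B_{12} = 4 * 2 = 8
A_{32} * B_{22} = -4 * -7 = 28
A_{33} * B_{32} = 9 * -5 = -45
Sum = 8 + 28 + -45 = -9

-9


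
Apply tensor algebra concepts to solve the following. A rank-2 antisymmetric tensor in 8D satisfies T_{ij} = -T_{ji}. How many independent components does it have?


An antisymmetric rank-2 tensor satisfies A_{ij} = -A_{ji}, so diagonal entries are zero.
The independent components are the upper-triangular entries: C(n, 2) = n(n-1)/2.
n = 8
C(8, 2) = 8 * 7 / 2 = 56 / 2 = 28

28


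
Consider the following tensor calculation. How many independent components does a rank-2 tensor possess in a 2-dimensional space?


The number of components of a rank-r tensor in d dimensions is d^r.
Here d = 2 and r = 2.
2^2 = 4

4


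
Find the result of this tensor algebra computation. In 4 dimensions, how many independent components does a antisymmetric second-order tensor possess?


A antisymmetric rank-2 tensor in d dimensions has d(d-1)/2 independent components.
d = 4
d(d-1)/2 = 4 * 3 / 2 = 12 / 2 = 6

6


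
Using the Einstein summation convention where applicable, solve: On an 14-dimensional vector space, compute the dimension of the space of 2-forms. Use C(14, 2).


The dimension of the space of p-forms on an n-dimensional space is C(n, p).
n = 14, p = 2
C(14, 2) = 14! / (2! * 12!) = 91

91


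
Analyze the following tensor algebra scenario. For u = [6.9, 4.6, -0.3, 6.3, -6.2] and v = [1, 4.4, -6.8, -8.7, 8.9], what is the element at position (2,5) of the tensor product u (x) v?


The outer product entry T_{ij} = u_i * v_j.
We need i=2, j=5.
u_2 = 4.6, v_5 = 8.9
T_{2,5} = 4.6 * 8.9 = 40.94

40.94


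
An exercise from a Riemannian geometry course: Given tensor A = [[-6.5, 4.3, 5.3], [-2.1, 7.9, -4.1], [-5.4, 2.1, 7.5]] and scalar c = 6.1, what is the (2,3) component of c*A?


Scalar multiplication: (cA)_{ij} = c * A_{ij}.
c = 6.1
A_{23} = -4.1
(cA)_{23} = 6.1 * -4.1 = -25.01

-25.01


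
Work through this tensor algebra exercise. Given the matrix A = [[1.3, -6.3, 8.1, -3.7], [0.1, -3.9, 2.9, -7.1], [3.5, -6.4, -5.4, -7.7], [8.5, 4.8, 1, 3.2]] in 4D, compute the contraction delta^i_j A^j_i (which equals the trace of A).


The contraction (trace) of a rank-2 tensor is the sum of its diagonal elements.
Diagonal entries: A[1,1] = 1.3, A[2,2] = -3.9, A[3,3] = -5.4, A[4,4] = 3.2
Tr(A) = 1.3 + -3.9 + -5.4 + 3.2 = -4.8

-4.8


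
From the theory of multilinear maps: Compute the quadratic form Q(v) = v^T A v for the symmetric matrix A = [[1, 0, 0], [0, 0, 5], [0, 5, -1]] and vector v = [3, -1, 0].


First compute Av:
(Av)_1 = 1*3 + 0*-1 + 0*0 = 3
(Av)_2 = 0*3 + 0*-1 + 5*0 = 0
(Av)_3 = 0*3 + 5*-1 + -1*0 = -5
Av = [3, 0, -5]
Then v^T (Av) = 3*3 + -1*0 + 0*-5
= 9 + 0 + 0 = 9

9


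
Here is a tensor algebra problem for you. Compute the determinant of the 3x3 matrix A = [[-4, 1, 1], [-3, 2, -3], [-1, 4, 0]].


Expanding along the first row, det(A) = a11*M_11 - a12*M_12 + a13*M_13, where M_1j is the (1,j) minor.
Minor M_11 = 2*0 - -3*4 = 12
Minor M_12 = -3*0 - -3*-1 = -3
Minor M_13 = -3*4 - 2*-1 = -10
det = -4*(12) - 1*(-3) + 1*(-10)
    = -48 - -3 + -10
    = -55

-55


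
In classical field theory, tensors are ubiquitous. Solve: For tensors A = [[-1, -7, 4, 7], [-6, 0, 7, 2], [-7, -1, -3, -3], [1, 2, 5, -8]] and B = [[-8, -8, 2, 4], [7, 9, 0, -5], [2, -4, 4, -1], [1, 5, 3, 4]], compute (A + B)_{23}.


Tensor addition is component-wise: (A + B)_{ij} = A_{ij} + B_{ij}.
A_{23} = 7
B_{23} = 0
(A + B)_{23} = 7 + 0 = 7

7


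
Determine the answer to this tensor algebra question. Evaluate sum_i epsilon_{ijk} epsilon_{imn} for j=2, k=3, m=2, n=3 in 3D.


Using the identity: epsilon_{ijk} epsilon_{imn} = delta_{jm} delta_{kn} - delta_{jn} delta_{km}.
delta_{22} = 1
delta_{33} = 1
delta_{23} = 0
delta_{32} = 0
Result = 1 * 1 - 0 * 0 = 1 - 0 = 1

1


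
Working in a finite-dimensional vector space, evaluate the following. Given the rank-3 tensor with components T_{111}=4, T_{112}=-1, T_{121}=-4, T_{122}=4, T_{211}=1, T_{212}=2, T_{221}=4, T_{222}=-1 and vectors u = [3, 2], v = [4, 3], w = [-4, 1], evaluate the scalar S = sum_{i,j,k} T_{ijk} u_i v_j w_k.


S = sum over i,j,k of T_{ijk} u_i v_j w_k. Expanding all 8 terms:
T_{111}*u_1*v_1*w_1 = 4*3*4*-4 = -192  (running total: -192)
T_{112}*u_1*v_1*w_2 = -1*3*4*1 = -12  (running total: -204)
T_{121}*u_1*v_2*w_1 = -4*3*3*-4 = 144  (running total: -60)
T_{122}*u_1*v_2*w_2 = 4*3*3*1 = 36  (running total: -24)
T_{211}*u_2*v_1*w_1 = 1*2*4*-4 = -32  (running total: -56)
T_{212}*u_2*v_1*w_2 = 2*2*4*1 = 16  (running total: -40)
T_{221}*u_2*v_2*w_1 = 4*2*3*-4 = -96  (running total: -136)
T_{222}*u_2*v_2*w_2 = -1*2*3*1 = -6  (running total: -142)
S = -142

-142


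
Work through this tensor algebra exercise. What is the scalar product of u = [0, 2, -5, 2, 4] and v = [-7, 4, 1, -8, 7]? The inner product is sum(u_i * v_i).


The inner product u . v = sum of u_i * v_i.
Term-by-term: 0 * -7, 2 * 4, -5 * 1, 2 * -8, 4 * 7
Products: 0, 8, -5, -16, 28
Sum = 0 + 8 + -5 + -16 + 28 = 15

15


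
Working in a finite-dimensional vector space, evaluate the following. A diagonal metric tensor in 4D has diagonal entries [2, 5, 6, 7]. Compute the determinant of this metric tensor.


For a diagonal metric, the determinant is the product of diagonal entries.
Diagonal entries: 2, 5, 6, 7
det(g) = 2 * 5 * 6 * 7 = 420

420


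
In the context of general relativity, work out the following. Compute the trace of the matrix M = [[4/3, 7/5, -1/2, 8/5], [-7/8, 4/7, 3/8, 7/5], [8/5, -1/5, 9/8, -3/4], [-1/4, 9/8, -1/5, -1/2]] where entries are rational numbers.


The trace is the sum of diagonal entries.
Diagonal: M[1,1] = 4/3, M[2,2] = 4/7, M[3,3] = 9/8, M[4,4] = -1/2
Tr(M) = 4/3 + 4/7 + 9/8 + -1/2
Computing step by step:
After adding M[1,1]: 4/3
After adding M[2,2]: 40/21
After adding M[3,3]: 509/168
After adding M[4,4]: 425/168
Tr(M) = 425/168

425/168


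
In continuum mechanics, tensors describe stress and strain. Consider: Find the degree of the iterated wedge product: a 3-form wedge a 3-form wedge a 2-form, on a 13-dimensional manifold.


The degree of a wedge product is the sum of the degrees of the individual forms.
Degrees: 3, 3, 2
Total degree = 3 + 3 + 2 = 8

8


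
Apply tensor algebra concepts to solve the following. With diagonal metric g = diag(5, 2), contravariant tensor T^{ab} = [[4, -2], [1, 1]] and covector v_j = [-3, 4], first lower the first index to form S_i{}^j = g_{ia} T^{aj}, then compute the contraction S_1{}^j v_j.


Step 1: lower the first index. For a diagonal metric, g_{ia} T^{aj} = g_{ii} T^{ij} (no sum on i).
g_{11} = 5
S_1{}^1 = 5 * T^{11} = 5 * 4 = 20
S_1{}^2 = 5 * T^{12} = 5 * -2 = -10
Step 2: contract S_1{}^j with v_j.
S_1{}^1 * v_1 = 20 * -3 = -60
S_1{}^2 * v_2 = -10 * 4 = -40
Result = -60 + -40 = -100

-100


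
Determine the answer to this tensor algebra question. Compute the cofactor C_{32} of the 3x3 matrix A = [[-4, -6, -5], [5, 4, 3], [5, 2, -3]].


To find cofactor C_{32}, delete row 3 and column 2.
The resulting 2x2 submatrix is: [[-4, -5], [5, 3]]
Minor M_{32} = -4*3 - -5*5
  = -12 - -25 = 13
Sign = (-1)^(3+2) = (-1)^5 = -1
Cofactor C_{32} = -1 * 13 = -13

-13


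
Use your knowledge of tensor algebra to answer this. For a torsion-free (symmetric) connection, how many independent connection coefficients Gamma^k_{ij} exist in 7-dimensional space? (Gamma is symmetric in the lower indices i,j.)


Christoffel symbols Gamma^k_{ij} are symmetric in i,j, so there are d * d(d+1)/2 independent symbols.
d = 7
d(d+1)/2 = 7 * 8 / 2 = 28
Total = 7 * 28 = 196

196


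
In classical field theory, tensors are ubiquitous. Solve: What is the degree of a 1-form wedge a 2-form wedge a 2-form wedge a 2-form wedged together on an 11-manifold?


The degree of a wedge product is the sum of the degrees of the individual forms.
Degrees: 1, 2, 2, 2
Total degree = 1 + 2 + 2 + 2 = 7

7


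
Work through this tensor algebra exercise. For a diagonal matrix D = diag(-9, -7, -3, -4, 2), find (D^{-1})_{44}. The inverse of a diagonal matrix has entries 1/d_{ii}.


For a diagonal matrix, the inverse has entries (D^{-1})_{ii} = 1/d_{ii}.
The diagonal entries are: d_{11} = -9, d_{22} = -7, d_{33} = -3, d_{44} = -4, d_{55} = 2
We need (D^{-1})_{44} = 1/d_{44} = 1/-4 = -1/4

-1/4


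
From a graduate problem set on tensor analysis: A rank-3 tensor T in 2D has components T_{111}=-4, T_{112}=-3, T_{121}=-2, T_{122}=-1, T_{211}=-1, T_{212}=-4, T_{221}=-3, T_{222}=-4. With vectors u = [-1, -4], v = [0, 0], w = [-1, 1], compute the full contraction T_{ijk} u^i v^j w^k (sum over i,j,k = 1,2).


S = sum over i,j,k of T_{ijk} u_i v_j w_k. Expanding all 8 terms:
T_{111}*u_1*v_1*w_1 = -4*-1*0*-1 = 0  (running total: 0)
T_{112}*u_1*v_1*w_2 = -3*-1*0*1 = 0  (running total: 0)
T_{121}*u_1*v_2*w_1 = -2*-1*0*-1 = 0  (running total: 0)
T_{122}*u_1*v_2*w_2 = -1*-1*0*1 = 0  (running total: 0)
T_{211}*u_2*v_1*w_1 = -1*-4*0*-1 = 0  (running total: 0)
T_{212}*u_2*v_1*w_2 = -4*-4*0*1 = 0  (running total: 0)
T_{221}*u_2*v_2*w_1 = -3*-4*0*-1 = 0  (running total: 0)
T_{222}*u_2*v_2*w_2 = -4*-4*0*1 = 0  (running total: 0)
S = 0

0


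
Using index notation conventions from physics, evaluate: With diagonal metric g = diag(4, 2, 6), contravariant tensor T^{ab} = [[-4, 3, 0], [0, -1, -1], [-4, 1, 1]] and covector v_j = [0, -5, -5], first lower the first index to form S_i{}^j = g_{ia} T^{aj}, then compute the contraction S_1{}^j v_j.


Step 1: lower the first index. For a diagonal metric, g_{ia} T^{aj} = g_{ii} T^{ij} (no sum on i).
g_{11} = 4
S_1{}^1 = 4 * T^{11} = 4 * -4 = -16
S_1{}^2 = 4 * T^{12} = 4 * 3 = 12
S_1{}^3 = 4 * T^{13} = 4 * 0 = 0
Step 2: contract S_1{}^j with v_j.
S_1{}^1 * v_1 = -16 * 0 = 0
S_1{}^2 * v_2 = 12 * -5 = -60
S_1{}^3 * v_3 = 0 * -5 = 0
Result = 0 + -60 + 0 = -60

-60


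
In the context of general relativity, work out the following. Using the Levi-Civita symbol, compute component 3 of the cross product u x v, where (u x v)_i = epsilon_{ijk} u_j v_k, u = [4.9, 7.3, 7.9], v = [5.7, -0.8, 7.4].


(u x v)_3 = sum_{j,k} epsilon_{3jk} u_j v_k. Only permutations of (1,2,3) contribute; the two non-zero terms are:
eps_{312} u_1 v_2 = 1 * 4.9 * -0.8 = -3.92
eps_{321} u_2 v_1 = -1 * 7.3 * 5.7 = -41.61
(u x v)_3 = -45.53

-45.53
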